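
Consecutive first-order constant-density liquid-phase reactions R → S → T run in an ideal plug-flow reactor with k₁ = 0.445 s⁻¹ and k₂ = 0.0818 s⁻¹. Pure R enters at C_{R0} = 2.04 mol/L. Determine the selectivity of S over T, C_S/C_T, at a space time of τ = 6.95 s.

2.02

Solving the coupled first-order balances gives C_S(τ) = [k₁/(k₂−k₁)]·C_{R0}·(e^(−k₁τ) − e^(−k₂τ)).
e^(−k₁τ) = e^(−0.445×6.95) = e^(−3.093) = 0.04538; e^(−k₂τ) = e^(−0.5685) = 0.5664.
C_S = 0.445×2.04/(0.0818−0.445) × (0.04538−0.5664) = (-2.499)×(-0.5210) = 1.302 mol/L.
C_R = C_{R0}e^(−k₁τ) = 0.09257 mol/L, so C_T = C_{R0}−C_R−C_S = 0.6452 mol/L; C_S/C_T = 2.02.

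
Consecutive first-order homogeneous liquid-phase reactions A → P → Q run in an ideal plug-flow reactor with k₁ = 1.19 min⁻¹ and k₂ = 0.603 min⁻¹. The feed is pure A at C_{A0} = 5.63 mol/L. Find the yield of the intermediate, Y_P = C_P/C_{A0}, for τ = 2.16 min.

Solving the coupled first-order balances gives C_P(τ) = [k₁/(k₂−k₁)]·C_{A0}·(e^(−k₁τ) − e^(−k₂τ)).
e^(−k₁τ) = e^(−1.19×2.16) = e^(−2.570) = 0.07650; e^(−k₂τ) = e^(−1.302) = 0.2719.
C_P = 1.19×5.63/(0.603−1.19) × (0.07650−0.2719) = (-11.41)×(-0.1954) = 2.230 mol/L.
Y_P = C_P/C_{A0} = 2.230/5.63 = 0.396.

0.396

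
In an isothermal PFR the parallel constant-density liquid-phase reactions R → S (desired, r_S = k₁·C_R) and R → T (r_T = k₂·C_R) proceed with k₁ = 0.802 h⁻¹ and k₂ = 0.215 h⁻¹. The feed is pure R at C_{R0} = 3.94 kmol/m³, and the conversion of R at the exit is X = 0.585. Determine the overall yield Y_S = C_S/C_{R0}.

0.461

C_R = C_{R0}(1−X) = 1.635 kmol/m³.
Both paths are first order in R, so the instantaneous fraction to S is constant: dC_S/d(−C_R) = k₁/(k₁+k₂) = 0.7886.
C_S = 0.7886·(C_{R0}−C_R) = 0.7886×2.305 = 1.82 kmol/m³.
Y_S = C_S/C_{R0} = 1.818/3.94 = 0.461.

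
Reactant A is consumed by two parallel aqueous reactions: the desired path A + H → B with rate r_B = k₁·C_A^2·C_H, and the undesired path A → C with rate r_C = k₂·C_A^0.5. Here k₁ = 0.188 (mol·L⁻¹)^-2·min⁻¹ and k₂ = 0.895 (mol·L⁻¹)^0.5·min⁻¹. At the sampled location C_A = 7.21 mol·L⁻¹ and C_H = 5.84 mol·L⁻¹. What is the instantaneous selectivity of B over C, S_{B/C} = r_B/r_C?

S_{B/C} = r_B/r_C = (k₁·C_A^2·C_H)/(k₂·C_A^0.5) = (k₁/k₂)·C_A^1.5·C_H.
= (0.188×7.210^2×5.840) / (0.895×7.210^0.5) = 57.07/2.403 = 23.7.
Since the desired path is higher order in A, keeping C_A high (PFR or concentrated feed) favours B.

23.7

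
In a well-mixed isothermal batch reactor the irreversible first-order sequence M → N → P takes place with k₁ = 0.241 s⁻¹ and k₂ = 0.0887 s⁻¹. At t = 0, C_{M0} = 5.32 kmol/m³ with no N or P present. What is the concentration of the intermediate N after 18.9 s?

1.49 kmol/m³

For first-order series with pure M initially, C_N(t) = k₁C_{M0}/(k₂−k₁)·(e^(−k₁t) − e^(−k₂t)).
e^(−k₁t) = e^(−0.241×18.9) = e^(−4.555) = 0.01052; e^(−k₂t) = e^(−1.676) = 0.1870.
C_N = 0.241×5.32/(0.0887−0.241) × (0.01052−0.1870) = (-8.418)×(-0.1765) = 1.486 kmol/m³.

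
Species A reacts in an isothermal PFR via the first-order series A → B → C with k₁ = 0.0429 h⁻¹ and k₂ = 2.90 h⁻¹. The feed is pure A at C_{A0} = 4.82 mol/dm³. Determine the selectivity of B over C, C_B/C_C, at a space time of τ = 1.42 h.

The intermediate concentration in a first-order A→B→C sequence is C_B = k₁C_{A0}(e^(−k₁τ) − e^(−k₂τ))/(k₂−k₁).
e^(−k₁τ) = e^(−0.0429×1.42) = e^(−0.06092) = 0.9409; e^(−k₂τ) = e^(−4.118) = 0.01628.
C_B = 0.0429×4.82/(2.90−0.0429) × (0.9409−0.01628) = 0.07237×0.9246 = 0.06692 mol/dm³.
C_A = C_{A0}e^(−k₁τ) = 4.535 mol/dm³, so C_C = C_{A0}−C_A−C_B = 0.2179 mol/dm³; C_B/C_C = 0.307.

0.307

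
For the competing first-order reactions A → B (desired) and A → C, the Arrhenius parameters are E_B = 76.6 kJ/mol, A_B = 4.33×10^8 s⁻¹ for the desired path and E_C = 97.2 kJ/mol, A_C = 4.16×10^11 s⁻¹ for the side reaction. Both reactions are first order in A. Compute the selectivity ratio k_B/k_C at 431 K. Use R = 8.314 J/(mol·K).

0.327

Since both paths have the same order in A, the concentration cancels and S_{B/C} = k_B/k_C = (A_B/A_C)·exp[(E_C−E_B)/(RT)].
(E_C−E_B)/(RT) = (97.2−76.6)×10³/(8.314×431) = 20600/3583 = 5.749.
k_B/k_C = (4.33×10^8/4.16×10^11)·exp(5.749) = 0.001041 × 313.8 = 0.327.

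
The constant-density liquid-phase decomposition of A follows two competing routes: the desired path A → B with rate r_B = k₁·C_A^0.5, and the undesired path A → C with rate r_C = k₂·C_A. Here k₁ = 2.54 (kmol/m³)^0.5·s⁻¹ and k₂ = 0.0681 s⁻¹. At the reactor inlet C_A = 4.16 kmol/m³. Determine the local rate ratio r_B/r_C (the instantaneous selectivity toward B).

S_{B/C} = r_B/r_C = (k₁·C_A^0.5)/(k₂·C_A) = (k₁/k₂)·C_A^-0.5.
= (2.54×4.160^0.5) / (0.0681×4.160) = 5.181/0.2833 = 18.3.
The undesired path is higher order in A, so low C_A (CSTR or dilute feed) favours B.

18.3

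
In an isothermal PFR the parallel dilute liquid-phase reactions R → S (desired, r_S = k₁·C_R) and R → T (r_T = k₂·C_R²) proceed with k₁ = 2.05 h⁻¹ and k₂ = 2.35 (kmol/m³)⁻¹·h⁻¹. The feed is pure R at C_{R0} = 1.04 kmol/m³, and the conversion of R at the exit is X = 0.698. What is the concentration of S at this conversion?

C_R = C_{R0}(1−X) = 0.3141 kmol/m³.
Along a PFR/batch, dC_S/dC_R = −r_S/(r_S+r_T) = −k₁/(k₁+k₂·C_R).
Integrating from C_{R0} to C_R: C_S = (2.05/2.35)·ln[(2.05+2.35·1.04)/(2.05+2.35·0.314)] = 0.8723·ln(4.494/2.788) = 0.4164 kmol/m³.

0.416 kmol/m³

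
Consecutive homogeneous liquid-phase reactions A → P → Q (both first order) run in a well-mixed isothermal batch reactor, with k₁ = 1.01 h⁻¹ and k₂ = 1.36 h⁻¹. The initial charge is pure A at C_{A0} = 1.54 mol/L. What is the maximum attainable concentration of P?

Evaluating C_P at t_opt = ln(k₂/k₁)/(k₂−k₁) gives C_{P,max}/C_{A0} = (k₁/k₂)^[k₂/(k₂−k₁)].
= (1.01/1.36)^(1.36/(1.36−1.01)) = (0.7426)^(3.886) = 0.3147.
C_{P,max} = 0.3147×1.54 = 0.485 mol/L.

0.485 mol/L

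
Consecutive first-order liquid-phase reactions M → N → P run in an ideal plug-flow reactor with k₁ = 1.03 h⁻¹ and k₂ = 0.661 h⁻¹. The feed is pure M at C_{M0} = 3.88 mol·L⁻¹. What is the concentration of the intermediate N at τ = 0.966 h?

1.71 mol·L⁻¹

The intermediate concentration in a first-order A→B→C sequence is C_N = k₁C_{M0}(e^(−k₁τ) − e^(−k₂τ))/(k₂−k₁).
e^(−k₁τ) = e^(−1.03×0.966) = e^(−0.9950) = 0.3697; e^(−k₂τ) = e^(−0.6385) = 0.5281.
C_N = 1.03×3.88/(0.661−1.03) × (0.3697−0.5281) = (-10.83)×(-0.1583) = 1.715 mol·L⁻¹.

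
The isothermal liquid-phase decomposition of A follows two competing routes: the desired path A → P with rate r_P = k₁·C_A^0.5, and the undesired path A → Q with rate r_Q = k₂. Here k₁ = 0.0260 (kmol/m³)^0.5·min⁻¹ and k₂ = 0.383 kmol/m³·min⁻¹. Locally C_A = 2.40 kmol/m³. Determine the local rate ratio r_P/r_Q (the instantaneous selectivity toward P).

0.105

S_{P/Q} = r_P/r_Q = (k₁·C_A^0.5)/(k₂) = (k₁/k₂)·C_A^0.5.
= (0.0260×2.400^0.5) / (0.383) = 0.04028/0.3830 = 0.105.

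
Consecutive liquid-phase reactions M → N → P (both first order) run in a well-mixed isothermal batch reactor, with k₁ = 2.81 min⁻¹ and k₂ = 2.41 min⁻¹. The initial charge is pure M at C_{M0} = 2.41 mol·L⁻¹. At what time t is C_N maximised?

0.384 min

The intermediate peaks when r₁ = r₂, i.e. k₁e^(−k₁t) = k₂e^(−k₂t), giving t_opt = ln(k₂/k₁)/(k₂−k₁).
= ln(2.41/2.81)/(2.41−2.81) = ln(0.8577)/-0.4000 = -0.1536/-0.4000 = 0.384 min.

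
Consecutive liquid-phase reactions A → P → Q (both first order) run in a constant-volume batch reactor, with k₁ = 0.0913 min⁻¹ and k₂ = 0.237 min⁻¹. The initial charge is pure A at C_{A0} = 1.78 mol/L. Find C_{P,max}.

Evaluating C_P at t_opt = ln(k₂/k₁)/(k₂−k₁) gives C_{P,max}/C_{A0} = (k₁/k₂)^[k₂/(k₂−k₁)].
= (0.0913/0.237)^(0.237/(0.237−0.0913)) = (0.3852)^(1.627) = 0.2119.
C_{P,max} = 0.2119×1.78 = 0.377 mol/L.

0.377 mol/L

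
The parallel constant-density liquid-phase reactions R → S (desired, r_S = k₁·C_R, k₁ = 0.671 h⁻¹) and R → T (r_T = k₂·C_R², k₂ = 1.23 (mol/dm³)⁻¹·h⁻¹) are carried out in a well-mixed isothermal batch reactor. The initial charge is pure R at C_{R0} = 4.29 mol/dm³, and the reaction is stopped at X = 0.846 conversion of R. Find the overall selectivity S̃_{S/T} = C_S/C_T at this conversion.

0.264

C_R = C_{R0}(1−X) = 0.6607 mol/dm³.
Along a PFR/batch, dC_S/dC_R = −r_S/(r_S+r_T) = −k₁/(k₁+k₂·C_R).
Integrating from C_{R0} to C_R: C_S = (0.671/1.23)·ln[(0.671+1.23·4.29)/(0.671+1.23·0.661)] = 0.5455·ln(5.948/1.484) = 0.7575 mol/dm³.
C_T = (C_{R0}−C_R)−C_S = 2.872 mol/dm³; S̃_{S/T} = 0.7575/2.872 = 0.264.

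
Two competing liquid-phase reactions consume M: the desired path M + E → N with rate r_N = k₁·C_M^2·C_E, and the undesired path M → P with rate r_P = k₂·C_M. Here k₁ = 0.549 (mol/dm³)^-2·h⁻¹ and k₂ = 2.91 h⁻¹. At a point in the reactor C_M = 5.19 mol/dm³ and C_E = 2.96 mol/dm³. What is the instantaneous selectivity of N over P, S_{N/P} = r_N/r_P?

2.90

S_{N/P} = r_N/r_P = (k₁·C_M^2·C_E)/(k₂·C_M) = (k₁/k₂)·C_M·C_E.
= (0.549×5.190^2×2.960) / (2.91×5.190) = 43.77/15.10 = 2.90.
Since the desired path is higher order in M, keeping C_M high (PFR or concentrated feed) favours N.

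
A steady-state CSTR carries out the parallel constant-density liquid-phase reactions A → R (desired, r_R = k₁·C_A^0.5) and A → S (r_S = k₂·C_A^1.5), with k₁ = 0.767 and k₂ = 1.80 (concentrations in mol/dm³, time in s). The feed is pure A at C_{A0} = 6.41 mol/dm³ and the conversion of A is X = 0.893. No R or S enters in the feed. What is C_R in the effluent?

Exit C_A = C_{A0}(1−X) = 6.41×0.107 = 0.6859 mol/dm³.
In a CSTR the entire volume is at exit conditions, so r_R = 0.767×0.6859^0.5 = 0.6352 and r_S = 1.80×0.6859^1.5 = 1.022.
Fraction of consumed A going to R: r_R/(r_R+r_S) = 0.3832.
C_R = 0.3832·C_{A0}·X = 0.3832×6.41×0.893 = 2.19 mol/dm³.

2.19 mol/dm³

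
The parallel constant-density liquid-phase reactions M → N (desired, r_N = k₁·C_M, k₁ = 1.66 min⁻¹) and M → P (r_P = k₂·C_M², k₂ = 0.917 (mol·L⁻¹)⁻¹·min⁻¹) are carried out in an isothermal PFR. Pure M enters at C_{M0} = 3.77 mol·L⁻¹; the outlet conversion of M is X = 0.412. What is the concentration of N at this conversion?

0.591 mol·L⁻¹

C_M = C_{M0}(1−X) = 2.217 mol·L⁻¹.
Along a PFR/batch, dC_N/dC_M = −r_N/(r_N+r_P) = −k₁/(k₁+k₂·C_M).
Integrating from C_{M0} to C_M: C_N = (1.66/0.917)·ln[(1.66+0.917·3.77)/(1.66+0.917·2.22)] = 1.810·ln(5.117/3.693) = 0.5905 mol·L⁻¹.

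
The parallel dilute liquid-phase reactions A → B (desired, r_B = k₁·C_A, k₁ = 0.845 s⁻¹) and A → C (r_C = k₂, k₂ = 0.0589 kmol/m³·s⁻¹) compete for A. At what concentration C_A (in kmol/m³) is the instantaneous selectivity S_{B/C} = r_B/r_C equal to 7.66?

S_{B/C} = (k₁/k₂)·C_A ⇒ C_A = S·k₂/k₁.
= 7.66×0.0589/0.845 = 0.534 kmol/m³.

0.534 kmol/m³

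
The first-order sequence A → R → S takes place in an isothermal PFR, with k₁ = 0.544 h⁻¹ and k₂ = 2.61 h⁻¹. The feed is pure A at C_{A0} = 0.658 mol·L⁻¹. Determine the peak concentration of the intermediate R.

Evaluating C_R at τ_opt = ln(k₂/k₁)/(k₂−k₁) gives C_{R,max}/C_{A0} = (k₁/k₂)^[k₂/(k₂−k₁)].
= (0.544/2.61)^(2.61/(2.61−0.544)) = (0.2084)^(1.263) = 0.1379.
C_{R,max} = 0.1379×0.658 = 0.0908 mol·L⁻¹.

0.0908 mol·L⁻¹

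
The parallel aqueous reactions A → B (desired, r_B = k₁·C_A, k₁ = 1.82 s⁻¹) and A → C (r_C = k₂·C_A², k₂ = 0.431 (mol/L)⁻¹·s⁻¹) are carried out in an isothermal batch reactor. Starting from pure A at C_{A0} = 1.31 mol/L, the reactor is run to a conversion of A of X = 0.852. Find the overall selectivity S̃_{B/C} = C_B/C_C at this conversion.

C_A = C_{A0}(1−X) = 0.1939 mol/L.
Along a PFR/batch, dC_B/dC_A = −r_B/(r_B+r_C) = −k₁/(k₁+k₂·C_A).
Integrating from C_{A0} to C_A: C_B = (1.82/0.431)·ln[(1.82+0.431·1.31)/(1.82+0.431·0.194)] = 4.223·ln(2.385/1.904) = 0.9514 mol/L.
C_C = (C_{A0}−C_A)−C_B = 0.1647 mol/L; S̃_{B/C} = 0.9514/0.1647 = 5.78.

5.78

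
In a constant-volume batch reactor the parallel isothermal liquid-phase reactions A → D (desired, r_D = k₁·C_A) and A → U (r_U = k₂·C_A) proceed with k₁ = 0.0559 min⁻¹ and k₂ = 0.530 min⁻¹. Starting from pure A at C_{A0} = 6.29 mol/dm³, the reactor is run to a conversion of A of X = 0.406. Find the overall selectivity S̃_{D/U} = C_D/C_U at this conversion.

0.105

C_A = C_{A0}(1−X) = 3.736 mol/dm³.
Both paths are first order in A, so the instantaneous fraction to D is constant: dC_D/d(−C_A) = k₁/(k₁+k₂) = 0.09541.
C_D = 0.09541·(C_{A0}−C_A) = 0.09541×2.554 = 0.244 mol/dm³.
C_U = (C_{A0}−C_A)−C_D = 2.310 mol/dm³; S̃_{D/U} = 0.2436/2.310 = 0.105.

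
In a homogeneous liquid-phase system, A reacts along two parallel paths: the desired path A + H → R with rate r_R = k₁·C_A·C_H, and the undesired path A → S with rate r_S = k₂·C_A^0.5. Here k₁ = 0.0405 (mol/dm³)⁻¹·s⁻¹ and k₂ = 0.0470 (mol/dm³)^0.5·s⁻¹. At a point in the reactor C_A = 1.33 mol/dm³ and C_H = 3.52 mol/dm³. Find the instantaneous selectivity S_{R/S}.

S_{R/S} = r_R/r_S = (k₁·C_A·C_H)/(k₂·C_A^0.5) = (k₁/k₂)·C_A^0.5·C_H.
= (0.0405×1.330×3.520) / (0.0470×1.330^0.5) = 0.1896/0.05420 = 3.50.

3.50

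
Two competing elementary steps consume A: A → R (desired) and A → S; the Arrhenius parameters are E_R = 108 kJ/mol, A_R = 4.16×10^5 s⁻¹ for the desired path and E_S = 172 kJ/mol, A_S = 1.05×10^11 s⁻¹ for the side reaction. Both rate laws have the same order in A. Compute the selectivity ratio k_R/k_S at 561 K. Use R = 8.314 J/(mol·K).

3.61

k_R/k_S = (A_R/A_S)·exp[−(E_R−E_S)/(RT)] = (A_R/A_S)·exp[(E_S−E_R)/(RT)].
(E_S−E_R)/(RT) = (172−108)×10³/(8.314×561) = 64000/4664 = 13.72.
k_R/k_S = (4.16×10^5/1.05×10^11)·exp(13.72) = 3.962×10^-6 × 9.104×10^5 = 3.61.
Since E_R < E_S, lowering the temperature improves selectivity toward R.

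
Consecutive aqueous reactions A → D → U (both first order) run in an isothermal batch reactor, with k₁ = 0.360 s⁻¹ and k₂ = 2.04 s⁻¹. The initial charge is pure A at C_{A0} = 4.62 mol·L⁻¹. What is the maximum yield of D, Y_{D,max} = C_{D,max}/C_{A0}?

At the optimum, C_{D,max}/C_{A0} = (k₁/k₂)^[k₂/(k₂−k₁)].
= (0.360/2.04)^(2.04/(2.04−0.360)) = (0.1765)^(1.214) = 0.1217.

0.122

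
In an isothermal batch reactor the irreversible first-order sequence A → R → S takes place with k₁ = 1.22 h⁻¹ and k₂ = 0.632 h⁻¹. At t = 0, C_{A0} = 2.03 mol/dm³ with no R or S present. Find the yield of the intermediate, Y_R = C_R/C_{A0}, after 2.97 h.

Solving the coupled first-order balances gives C_R(t) = [k₁/(k₂−k₁)]·C_{A0}·(e^(−k₁t) − e^(−k₂t)).
e^(−k₁t) = e^(−1.22×2.97) = e^(−3.623) = 0.02669; e^(−k₂t) = e^(−1.877) = 0.1530.
C_R = 1.22×2.03/(0.632−1.22) × (0.02669−0.1530) = (-4.212)×(-0.1264) = 0.5322 mol/dm³.
Y_R = C_R/C_{A0} = 0.5322/2.03 = 0.262.

0.262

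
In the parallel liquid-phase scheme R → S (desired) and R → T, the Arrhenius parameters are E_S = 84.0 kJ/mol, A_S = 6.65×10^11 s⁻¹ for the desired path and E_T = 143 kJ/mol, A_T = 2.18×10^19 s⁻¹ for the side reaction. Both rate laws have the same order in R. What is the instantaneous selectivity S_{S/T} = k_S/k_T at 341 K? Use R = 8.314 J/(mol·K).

33.3

Since both paths have the same order in R, the concentration cancels and S_{S/T} = k_S/k_T = (A_S/A_T)·exp[(E_T−E_S)/(RT)].
(E_T−E_S)/(RT) = (143−84.0)×10³/(8.314×341) = 59000/2835 = 20.81.
k_S/k_T = (6.65×10^11/2.18×10^19)·exp(20.81) = 3.050×10^-8 × 1.091×10^9 = 33.3.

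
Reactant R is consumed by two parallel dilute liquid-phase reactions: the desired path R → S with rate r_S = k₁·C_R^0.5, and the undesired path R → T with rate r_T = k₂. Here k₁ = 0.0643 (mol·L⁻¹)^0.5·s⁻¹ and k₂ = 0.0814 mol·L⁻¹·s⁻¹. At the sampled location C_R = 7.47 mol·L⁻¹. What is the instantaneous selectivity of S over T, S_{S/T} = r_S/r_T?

2.16

S_{S/T} = r_S/r_T = (k₁·C_R^0.5)/(k₂) = (k₁/k₂)·C_R^0.5.
= (0.0643×7.470^0.5) / (0.0814) = 0.1757/0.08140 = 2.16.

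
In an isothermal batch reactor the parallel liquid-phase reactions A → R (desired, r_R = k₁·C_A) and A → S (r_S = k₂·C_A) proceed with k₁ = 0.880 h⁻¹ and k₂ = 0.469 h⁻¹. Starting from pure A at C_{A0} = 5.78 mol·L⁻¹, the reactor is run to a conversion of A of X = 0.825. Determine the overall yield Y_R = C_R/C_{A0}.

C_A = C_{A0}(1−X) = 1.012 mol·L⁻¹.
Both paths are first order in A, so the instantaneous fraction to R is constant: dC_R/d(−C_A) = k₁/(k₁+k₂) = 0.6523.
C_R = 0.6523·(C_{A0}−C_A) = 0.6523×4.768 = 3.11 mol·L⁻¹.
Y_R = C_R/C_{A0} = 3.111/5.78 = 0.538.

0.538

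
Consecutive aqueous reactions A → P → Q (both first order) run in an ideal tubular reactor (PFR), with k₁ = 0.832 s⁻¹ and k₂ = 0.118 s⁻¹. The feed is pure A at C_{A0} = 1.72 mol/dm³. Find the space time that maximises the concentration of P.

2.74 s

For first-order series the maximum of C_P occurs at τ_opt = ln(k₂/k₁)/(k₂−k₁).
= ln(0.118/0.832)/(0.118−0.832) = ln(0.1418)/-0.7140 = -1.953/-0.7140 = 2.74 s.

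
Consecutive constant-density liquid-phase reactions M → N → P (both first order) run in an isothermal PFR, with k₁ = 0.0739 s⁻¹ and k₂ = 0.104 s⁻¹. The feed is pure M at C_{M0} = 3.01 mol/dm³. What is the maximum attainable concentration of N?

Evaluating C_N at τ_opt = ln(k₂/k₁)/(k₂−k₁) gives C_{N,max}/C_{M0} = (k₁/k₂)^[k₂/(k₂−k₁)].
= (0.0739/0.104)^(0.104/(0.104−0.0739)) = (0.7106)^(3.455) = 0.3071.
C_{N,max} = 0.3071×3.01 = 0.924 mol/dm³.

0.924 mol/dm³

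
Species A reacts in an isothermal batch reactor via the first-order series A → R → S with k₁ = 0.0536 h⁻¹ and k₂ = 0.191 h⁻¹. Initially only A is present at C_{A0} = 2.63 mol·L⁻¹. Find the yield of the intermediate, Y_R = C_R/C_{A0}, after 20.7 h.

The intermediate concentration in a first-order A→B→C sequence is C_R = k₁C_{A0}(e^(−k₁t) − e^(−k₂t))/(k₂−k₁).
e^(−k₁t) = e^(−0.0536×20.7) = e^(−1.110) = 0.3297; e^(−k₂t) = e^(−3.954) = 0.01918.
C_R = 0.0536×2.63/(0.191−0.0536) × (0.3297−0.01918) = 1.026×0.3105 = 0.3186 mol·L⁻¹.
Y_R = C_R/C_{A0} = 0.3186/2.63 = 0.121.

0.121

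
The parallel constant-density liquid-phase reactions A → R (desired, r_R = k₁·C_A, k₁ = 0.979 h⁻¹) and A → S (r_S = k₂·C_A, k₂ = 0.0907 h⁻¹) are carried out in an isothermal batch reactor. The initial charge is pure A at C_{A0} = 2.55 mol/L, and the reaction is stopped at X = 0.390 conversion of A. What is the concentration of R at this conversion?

0.910 mol/L

C_A = C_{A0}(1−X) = 1.555 mol/L.
Both paths are first order in A, so the instantaneous fraction to R is constant: dC_R/d(−C_A) = k₁/(k₁+k₂) = 0.9152.
C_R = 0.9152·(C_{A0}−C_A) = 0.9152×0.9945 = 0.910 mol/L.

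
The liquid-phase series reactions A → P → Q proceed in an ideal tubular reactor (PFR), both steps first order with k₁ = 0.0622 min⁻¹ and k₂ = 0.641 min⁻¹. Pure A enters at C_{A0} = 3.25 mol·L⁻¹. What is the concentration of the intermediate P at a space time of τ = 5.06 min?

Solving the coupled first-order balances gives C_P(τ) = [k₁/(k₂−k₁)]·C_{A0}·(e^(−k₁τ) − e^(−k₂τ)).
e^(−k₁τ) = e^(−0.0622×5.06) = e^(−0.3147) = 0.7300; e^(−k₂τ) = e^(−3.243) = 0.03903.
C_P = 0.0622×3.25/(0.641−0.0622) × (0.7300−0.03903) = 0.3493×0.6910 = 0.2413 mol·L⁻¹.

0.241 mol·L⁻¹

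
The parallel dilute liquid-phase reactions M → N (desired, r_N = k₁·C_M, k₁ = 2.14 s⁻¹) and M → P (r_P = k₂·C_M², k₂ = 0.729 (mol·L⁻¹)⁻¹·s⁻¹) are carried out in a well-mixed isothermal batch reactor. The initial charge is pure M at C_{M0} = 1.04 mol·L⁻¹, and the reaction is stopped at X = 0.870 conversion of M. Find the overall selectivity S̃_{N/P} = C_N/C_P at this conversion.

C_M = C_{M0}(1−X) = 0.1352 mol·L⁻¹.
Along a PFR/batch, dC_N/dC_M = −r_N/(r_N+r_P) = −k₁/(k₁+k₂·C_M).
Integrating from C_{M0} to C_M: C_N = (2.14/0.729)·ln[(2.14+0.729·1.04)/(2.14+0.729·0.135)] = 2.936·ln(2.898/2.239) = 0.7581 mol·L⁻¹.
C_P = (C_{M0}−C_M)−C_N = 0.1467 mol·L⁻¹; S̃_{N/P} = 0.7581/0.1467 = 5.17.

5.17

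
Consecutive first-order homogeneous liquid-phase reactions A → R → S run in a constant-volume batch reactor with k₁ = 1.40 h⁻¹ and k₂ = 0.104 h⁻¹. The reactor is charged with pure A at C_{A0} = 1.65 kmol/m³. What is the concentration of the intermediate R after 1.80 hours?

The intermediate concentration in a first-order A→B→C sequence is C_R = k₁C_{A0}(e^(−k₁t) − e^(−k₂t))/(k₂−k₁).
e^(−k₁t) = e^(−1.40×1.80) = e^(−2.520) = 0.08046; e^(−k₂t) = e^(−0.1872) = 0.8293.
C_R = 1.40×1.65/(0.104−1.40) × (0.08046−0.8293) = (-1.782)×(-0.7488) = 1.335 kmol/m³.

1.33 kmol/m³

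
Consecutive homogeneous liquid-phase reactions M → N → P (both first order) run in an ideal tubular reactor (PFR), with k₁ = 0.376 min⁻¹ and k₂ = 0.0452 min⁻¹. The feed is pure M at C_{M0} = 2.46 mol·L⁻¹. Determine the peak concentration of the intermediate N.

For a first-order series the maximum intermediate yield is C_{N,max}/C_{M0} = (k₁/k₂)^[k₂/(k₂−k₁)].
= (0.376/0.0452)^(0.0452/(0.0452−0.376)) = (8.319)^(-0.1366) = 0.7487.
C_{N,max} = 0.7487×2.46 = 1.84 mol·L⁻¹.

1.84 mol·L⁻¹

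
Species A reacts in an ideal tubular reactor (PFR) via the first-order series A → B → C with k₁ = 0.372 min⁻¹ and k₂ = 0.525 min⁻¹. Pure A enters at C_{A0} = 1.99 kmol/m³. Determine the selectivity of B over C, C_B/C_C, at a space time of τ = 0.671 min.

5.12

Solving the coupled first-order balances gives C_B(τ) = [k₁/(k₂−k₁)]·C_{A0}·(e^(−k₁τ) − e^(−k₂τ)).
e^(−k₁τ) = e^(−0.372×0.671) = e^(−0.2496) = 0.7791; e^(−k₂τ) = e^(−0.3523) = 0.7031.
C_B = 0.372×1.99/(0.525−0.372) × (0.7791−0.7031) = 4.838×0.07602 = 0.3678 kmol/m³.
C_A = C_{A0}e^(−k₁τ) = 1.550 kmol/m³, so C_C = C_{A0}−C_A−C_B = 0.07179 kmol/m³; C_B/C_C = 5.12.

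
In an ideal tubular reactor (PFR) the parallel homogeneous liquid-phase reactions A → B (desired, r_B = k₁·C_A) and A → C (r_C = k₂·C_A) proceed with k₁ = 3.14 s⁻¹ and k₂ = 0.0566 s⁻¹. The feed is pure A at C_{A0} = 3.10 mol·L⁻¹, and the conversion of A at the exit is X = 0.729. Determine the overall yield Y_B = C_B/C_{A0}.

0.716

C_A = C_{A0}(1−X) = 0.8401 mol·L⁻¹.
Both paths are first order in A, so the instantaneous fraction to B is constant: dC_B/d(−C_A) = k₁/(k₁+k₂) = 0.9823.
C_B = 0.9823·(C_{A0}−C_A) = 0.9823×2.260 = 2.22 mol·L⁻¹.
Y_B = C_B/C_{A0} = 2.220/3.10 = 0.716.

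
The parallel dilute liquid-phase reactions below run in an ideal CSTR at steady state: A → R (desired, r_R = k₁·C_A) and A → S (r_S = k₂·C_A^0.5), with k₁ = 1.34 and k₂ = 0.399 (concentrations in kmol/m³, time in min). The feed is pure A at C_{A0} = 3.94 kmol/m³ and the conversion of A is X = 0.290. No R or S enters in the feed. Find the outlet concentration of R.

Exit C_A = C_{A0}(1−X) = 3.94×0.710 = 2.797 kmol/m³.
Rates in a CSTR are evaluated at the outlet concentration: r_R = 1.34×2.797 = 3.749, r_S = 0.399×2.797^0.5 = 0.6673.
Fraction of consumed A going to R: r_R/(r_R+r_S) = 0.8489.
C_R = 0.8489·C_{A0}·X = 0.8489×3.94×0.290 = 0.970 kmol/m³.

0.970 kmol/m³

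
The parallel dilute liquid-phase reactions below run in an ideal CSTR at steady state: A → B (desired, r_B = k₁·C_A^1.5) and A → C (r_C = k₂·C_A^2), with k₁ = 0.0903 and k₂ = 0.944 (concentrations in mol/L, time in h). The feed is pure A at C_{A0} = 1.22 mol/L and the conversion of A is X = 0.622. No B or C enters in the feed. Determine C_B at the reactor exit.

0.0937 mol/L

Exit C_A = C_{A0}(1−X) = 1.22×0.378 = 0.4612 mol/L.
In a CSTR the entire volume is at exit conditions, so r_B = 0.0903×0.4612^1.5 = 0.02828 and r_C = 0.944×0.4612^2 = 0.2008.
Fraction of consumed A going to B: r_B/(r_B+r_C) = 0.1235.
C_B = 0.1235·C_{A0}·X = 0.1235×1.22×0.622 = 0.0937 mol/L.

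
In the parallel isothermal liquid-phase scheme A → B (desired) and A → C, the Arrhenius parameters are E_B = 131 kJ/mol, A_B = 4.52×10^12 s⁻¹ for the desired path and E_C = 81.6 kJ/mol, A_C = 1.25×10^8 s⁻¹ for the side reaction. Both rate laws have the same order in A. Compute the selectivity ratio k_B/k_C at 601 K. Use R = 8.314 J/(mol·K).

Since both paths have the same order in A, the concentration cancels and S_{B/C} = k_B/k_C = (A_B/A_C)·exp[(E_C−E_B)/(RT)].
(E_C−E_B)/(RT) = (81.6−131)×10³/(8.314×601) = -49400/4997 = -9.886.
k_B/k_C = (4.52×10^12/1.25×10^8)·exp(-9.886) = 36160 × 5.086×10^-5 = 1.84.
Since E_B > E_C, raising the temperature improves selectivity toward B.

1.84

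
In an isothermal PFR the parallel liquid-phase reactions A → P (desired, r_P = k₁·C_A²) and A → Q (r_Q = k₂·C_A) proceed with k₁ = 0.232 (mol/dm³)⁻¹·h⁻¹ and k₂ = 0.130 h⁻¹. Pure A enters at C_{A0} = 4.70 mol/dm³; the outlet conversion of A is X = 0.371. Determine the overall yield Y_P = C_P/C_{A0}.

0.323

C_A = C_{A0}(1−X) = 2.956 mol/dm³.
Along a PFR/batch, dC_Q/dC_A = −r_Q/(r_P+r_Q) = −k₂/(k₂+k₁·C_A).
Integrating from C_{A0} to C_A: C_Q = (0.130/0.232)·ln[(0.130+0.232·4.70)/(0.130+0.232·2.96)] = 0.5603·ln(1.220/0.8159) = 0.2256 mol/dm³.
Then C_P = (C_{A0}−C_A) − C_Q = 1.744 − 0.2256 = 1.518 mol/dm³.
Y_P = C_P/C_{A0} = 1.518/4.70 = 0.323.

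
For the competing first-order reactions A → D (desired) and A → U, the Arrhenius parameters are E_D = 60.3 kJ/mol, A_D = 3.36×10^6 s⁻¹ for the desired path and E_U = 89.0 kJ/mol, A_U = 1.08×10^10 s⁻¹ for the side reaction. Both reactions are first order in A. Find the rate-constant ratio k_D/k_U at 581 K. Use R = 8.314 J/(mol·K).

k_D/k_U = (A_D/A_U)·exp[−(E_D−E_U)/(RT)] = (A_D/A_U)·exp[(E_U−E_D)/(RT)].
(E_U−E_D)/(RT) = (89.0−60.3)×10³/(8.314×581) = 28700/4830 = 5.941.
k_D/k_U = (3.36×10^6/1.08×10^10)·exp(5.941) = 3.111×10^-4 × 380.5 = 0.118.
Since E_D < E_U, lowering the temperature improves selectivity toward D.

0.118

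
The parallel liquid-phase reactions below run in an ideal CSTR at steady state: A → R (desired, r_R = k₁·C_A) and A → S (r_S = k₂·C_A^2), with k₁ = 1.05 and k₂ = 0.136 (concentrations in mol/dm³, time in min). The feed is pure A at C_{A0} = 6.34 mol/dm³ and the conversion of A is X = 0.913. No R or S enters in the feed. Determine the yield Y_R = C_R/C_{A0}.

Exit C_A = C_{A0}(1−X) = 6.34×0.0870 = 0.5516 mol/dm³.
Rates in a CSTR are evaluated at the outlet concentration: r_R = 1.05×0.5516 = 0.5792, r_S = 0.136×0.5516^2 = 0.04138.
Fraction of consumed A going to R: r_R/(r_R+r_S) = 0.9333.
C_R = 0.9333·C_{A0}·X = 0.9333×6.34×0.913 = 5.40 mol/dm³; Y_R = C_R/C_{A0} = 0.852.

0.852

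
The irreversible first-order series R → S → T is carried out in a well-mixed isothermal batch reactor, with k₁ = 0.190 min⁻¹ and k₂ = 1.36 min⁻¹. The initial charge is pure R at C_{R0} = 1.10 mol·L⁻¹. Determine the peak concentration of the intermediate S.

At the optimum, C_{S,max}/C_{R0} = (k₁/k₂)^[k₂/(k₂−k₁)].
= (0.190/1.36)^(1.36/(1.36−0.190)) = (0.1397)^(1.162) = 0.1015.
C_{S,max} = 0.1015×1.10 = 0.112 mol·L⁻¹.

0.112 mol·L⁻¹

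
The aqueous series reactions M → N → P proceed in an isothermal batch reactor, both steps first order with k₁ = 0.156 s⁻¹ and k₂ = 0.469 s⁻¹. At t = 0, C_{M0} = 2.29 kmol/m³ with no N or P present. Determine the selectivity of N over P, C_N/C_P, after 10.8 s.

0.123

Solving the coupled first-order balances gives C_N(t) = [k₁/(k₂−k₁)]·C_{M0}·(e^(−k₁t) − e^(−k₂t)).
e^(−k₁t) = e^(−0.156×10.8) = e^(−1.685) = 0.1855; e^(−k₂t) = e^(−5.065) = 0.006313.
C_N = 0.156×2.29/(0.469−0.156) × (0.1855−0.006313) = 1.141×0.1792 = 0.2045 kmol/m³.
C_M = C_{M0}e^(−k₁t) = 0.4248 kmol/m³, so C_P = C_{M0}−C_M−C_N = 1.661 kmol/m³; C_N/C_P = 0.123.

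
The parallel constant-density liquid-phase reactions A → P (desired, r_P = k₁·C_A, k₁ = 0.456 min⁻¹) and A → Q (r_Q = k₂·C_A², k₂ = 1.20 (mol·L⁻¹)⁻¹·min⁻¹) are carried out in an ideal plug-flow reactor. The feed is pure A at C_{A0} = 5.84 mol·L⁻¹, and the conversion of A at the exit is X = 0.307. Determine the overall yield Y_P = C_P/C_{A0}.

0.0221

C_A = C_{A0}(1−X) = 4.047 mol·L⁻¹.
Along a PFR/batch, dC_P/dC_A = −r_P/(r_P+r_Q) = −k₁/(k₁+k₂·C_A).
Integrating from C_{A0} to C_A: C_P = (0.456/1.20)·ln[(0.456+1.20·5.84)/(0.456+1.20·4.05)] = 0.3800·ln(7.464/5.313) = 0.1292 mol·L⁻¹.
Y_P = C_P/C_{A0} = 0.1292/5.84 = 0.0221.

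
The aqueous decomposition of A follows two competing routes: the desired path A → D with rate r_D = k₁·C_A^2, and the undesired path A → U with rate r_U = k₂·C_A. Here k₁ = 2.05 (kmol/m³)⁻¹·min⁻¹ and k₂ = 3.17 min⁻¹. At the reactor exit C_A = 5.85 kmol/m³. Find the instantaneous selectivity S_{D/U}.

S_{D/U} = r_D/r_U = (k₁·C_A^2)/(k₂·C_A) = (k₁/k₂)·C_A.
= (2.05×5.850^2) / (3.17×5.850) = 70.16/18.54 = 3.78.
Since the desired path is higher order in A, keeping C_A high (PFR or concentrated feed) favours D.

3.78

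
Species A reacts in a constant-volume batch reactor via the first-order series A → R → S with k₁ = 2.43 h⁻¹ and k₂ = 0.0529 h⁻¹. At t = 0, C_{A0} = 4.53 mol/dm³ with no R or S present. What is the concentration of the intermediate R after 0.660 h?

3.54 mol/dm³

The intermediate concentration in a first-order A→B→C sequence is C_R = k₁C_{A0}(e^(−k₁t) − e^(−k₂t))/(k₂−k₁).
e^(−k₁t) = e^(−2.43×0.660) = e^(−1.604) = 0.2011; e^(−k₂t) = e^(−0.03491) = 0.9657.
C_R = 2.43×4.53/(0.0529−2.43) × (0.2011−0.9657) = (-4.631)×(-0.7646) = 3.541 mol/dm³.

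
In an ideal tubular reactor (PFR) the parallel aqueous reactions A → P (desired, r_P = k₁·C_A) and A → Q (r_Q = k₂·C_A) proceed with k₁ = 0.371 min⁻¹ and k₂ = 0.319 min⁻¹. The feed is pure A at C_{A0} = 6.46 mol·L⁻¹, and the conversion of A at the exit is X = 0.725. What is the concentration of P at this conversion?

2.52 mol·L⁻¹

C_A = C_{A0}(1−X) = 1.777 mol·L⁻¹.
Both paths are first order in A, so the instantaneous fraction to P is constant: dC_P/d(−C_A) = k₁/(k₁+k₂) = 0.5377.
C_P = 0.5377·(C_{A0}−C_A) = 0.5377×4.683 = 2.52 mol·L⁻¹.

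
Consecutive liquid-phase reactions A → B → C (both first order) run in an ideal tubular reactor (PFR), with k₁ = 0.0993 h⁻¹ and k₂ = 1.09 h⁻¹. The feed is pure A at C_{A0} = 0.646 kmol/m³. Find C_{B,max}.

0.0463 kmol/m³

Evaluating C_B at τ_opt = ln(k₂/k₁)/(k₂−k₁) gives C_{B,max}/C_{A0} = (k₁/k₂)^[k₂/(k₂−k₁)].
= (0.0993/1.09)^(1.09/(1.09−0.0993)) = (0.09110)^(1.100) = 0.07165.
C_{B,max} = 0.07165×0.646 = 0.0463 kmol/m³.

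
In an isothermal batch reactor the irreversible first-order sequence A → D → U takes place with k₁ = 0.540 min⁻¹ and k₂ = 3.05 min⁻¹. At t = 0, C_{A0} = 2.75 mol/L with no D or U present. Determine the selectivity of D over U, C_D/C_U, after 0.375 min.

The intermediate concentration in a first-order A→B→C sequence is C_D = k₁C_{A0}(e^(−k₁t) − e^(−k₂t))/(k₂−k₁).
e^(−k₁t) = e^(−0.540×0.375) = e^(−0.2025) = 0.8167; e^(−k₂t) = e^(−1.144) = 0.3186.
C_D = 0.540×2.75/(3.05−0.540) × (0.8167−0.3186) = 0.5916×0.4981 = 0.2947 mol/L.
C_A = C_{A0}e^(−k₁t) = 2.246 mol/L, so C_U = C_{A0}−C_A−C_D = 0.2094 mol/L; C_D/C_U = 1.41.

1.41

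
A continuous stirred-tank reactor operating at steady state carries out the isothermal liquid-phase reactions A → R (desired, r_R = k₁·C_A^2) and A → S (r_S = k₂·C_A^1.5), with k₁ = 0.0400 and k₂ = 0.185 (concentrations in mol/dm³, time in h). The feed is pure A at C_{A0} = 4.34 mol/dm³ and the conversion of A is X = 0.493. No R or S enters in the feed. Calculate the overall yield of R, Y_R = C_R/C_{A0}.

Exit C_A = C_{A0}(1−X) = 4.34×0.507 = 2.200 mol/dm³.
A CSTR operates uniformly at the exit composition, giving r_R = 0.1937 and r_S = 0.6038 (each k·C_A^n at C_A = 2.200).
Fraction of consumed A going to R: r_R/(r_R+r_S) = 0.2428.
C_R = 0.2428·C_{A0}·X = 0.2428×4.34×0.493 = 0.520 mol/dm³; Y_R = C_R/C_{A0} = 0.120.

0.120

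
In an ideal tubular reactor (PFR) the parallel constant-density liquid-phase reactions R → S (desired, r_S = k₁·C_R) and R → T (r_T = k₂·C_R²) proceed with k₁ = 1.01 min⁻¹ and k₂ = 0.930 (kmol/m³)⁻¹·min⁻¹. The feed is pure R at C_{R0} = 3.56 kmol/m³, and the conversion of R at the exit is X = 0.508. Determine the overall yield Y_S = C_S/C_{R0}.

C_R = C_{R0}(1−X) = 1.752 kmol/m³.
Along a PFR/batch, dC_S/dC_R = −r_S/(r_S+r_T) = −k₁/(k₁+k₂·C_R).
Integrating from C_{R0} to C_R: C_S = (1.01/0.930)·ln[(1.01+0.930·3.56)/(1.01+0.930·1.75)] = 1.086·ln(4.321/2.639) = 0.5355 kmol/m³.
Y_S = C_S/C_{R0} = 0.5355/3.56 = 0.150.

0.150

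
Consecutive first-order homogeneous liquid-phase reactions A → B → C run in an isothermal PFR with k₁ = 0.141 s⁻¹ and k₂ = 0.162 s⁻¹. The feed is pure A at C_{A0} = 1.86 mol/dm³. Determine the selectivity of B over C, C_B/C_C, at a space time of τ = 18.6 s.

The intermediate concentration in a first-order A→B→C sequence is C_B = k₁C_{A0}(e^(−k₁τ) − e^(−k₂τ))/(k₂−k₁).
e^(−k₁τ) = e^(−0.141×18.6) = e^(−2.623) = 0.07261; e^(−k₂τ) = e^(−3.013) = 0.04913.
C_B = 0.141×1.86/(0.162−0.141) × (0.07261−0.04913) = 12.49×0.02348 = 0.2932 mol/dm³.
C_A = C_{A0}e^(−k₁τ) = 0.1351 mol/dm³, so C_C = C_{A0}−C_A−C_B = 1.432 mol/dm³; C_B/C_C = 0.205.

0.205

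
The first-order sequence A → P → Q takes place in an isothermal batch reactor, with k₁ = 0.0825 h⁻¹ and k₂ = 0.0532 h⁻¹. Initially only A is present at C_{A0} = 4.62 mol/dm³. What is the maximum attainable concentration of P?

At the optimum, C_{P,max}/C_{A0} = (k₁/k₂)^[k₂/(k₂−k₁)].
= (0.0825/0.0532)^(0.0532/(0.0532−0.0825)) = (1.551)^(-1.816) = 0.4509.
C_{P,max} = 0.4509×4.62 = 2.08 mol/dm³.

2.08 mol/dm³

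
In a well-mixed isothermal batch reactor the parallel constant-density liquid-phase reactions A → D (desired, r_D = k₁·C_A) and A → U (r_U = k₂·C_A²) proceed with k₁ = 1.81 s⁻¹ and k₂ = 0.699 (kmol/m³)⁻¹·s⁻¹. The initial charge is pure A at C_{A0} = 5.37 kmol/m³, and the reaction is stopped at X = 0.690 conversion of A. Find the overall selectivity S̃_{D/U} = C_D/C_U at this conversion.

C_A = C_{A0}(1−X) = 1.665 kmol/m³.
Along a PFR/batch, dC_D/dC_A = −r_D/(r_D+r_U) = −k₁/(k₁+k₂·C_A).
Integrating from C_{A0} to C_A: C_D = (1.81/0.699)·ln[(1.81+0.699·5.37)/(1.81+0.699·1.66)] = 2.589·ln(5.564/2.974) = 1.622 kmol/m³.
C_U = (C_{A0}−C_A)−C_D = 2.083 kmol/m³; S̃_{D/U} = 1.622/2.083 = 0.779.

0.779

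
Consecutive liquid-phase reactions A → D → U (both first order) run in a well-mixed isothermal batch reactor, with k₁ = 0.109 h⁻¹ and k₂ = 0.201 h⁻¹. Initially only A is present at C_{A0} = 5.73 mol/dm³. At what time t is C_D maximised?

For first-order series the maximum of C_D occurs at t_opt = ln(k₂/k₁)/(k₂−k₁).
= ln(0.201/0.109)/(0.201−0.109) = ln(1.844)/0.09200 = 0.6120/0.09200 = 6.65 h.

6.65 h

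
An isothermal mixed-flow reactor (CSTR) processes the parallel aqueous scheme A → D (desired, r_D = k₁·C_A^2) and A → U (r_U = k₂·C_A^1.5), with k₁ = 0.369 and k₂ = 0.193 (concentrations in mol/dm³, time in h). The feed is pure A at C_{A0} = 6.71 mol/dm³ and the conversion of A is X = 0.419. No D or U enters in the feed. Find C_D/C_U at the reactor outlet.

Exit C_A = C_{A0}(1−X) = 6.71×0.581 = 3.899 mol/dm³.
In a CSTR the entire volume is at exit conditions, so r_D = 0.369×3.899^2 = 5.608 and r_U = 0.193×3.899^1.5 = 1.486.
Overall selectivity = C_D/C_U = r_Dτ/(r_Uτ) = r_D/r_U = 3.78.

3.78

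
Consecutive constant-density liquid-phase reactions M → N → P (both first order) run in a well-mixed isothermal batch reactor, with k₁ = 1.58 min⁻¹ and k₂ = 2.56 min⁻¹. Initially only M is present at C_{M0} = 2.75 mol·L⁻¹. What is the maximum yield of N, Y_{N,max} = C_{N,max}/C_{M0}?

0.283

For a first-order series the maximum intermediate yield is C_{N,max}/C_{M0} = (k₁/k₂)^[k₂/(k₂−k₁)].
= (1.58/2.56)^(2.56/(2.56−1.58)) = (0.6172)^(2.612) = 0.2835.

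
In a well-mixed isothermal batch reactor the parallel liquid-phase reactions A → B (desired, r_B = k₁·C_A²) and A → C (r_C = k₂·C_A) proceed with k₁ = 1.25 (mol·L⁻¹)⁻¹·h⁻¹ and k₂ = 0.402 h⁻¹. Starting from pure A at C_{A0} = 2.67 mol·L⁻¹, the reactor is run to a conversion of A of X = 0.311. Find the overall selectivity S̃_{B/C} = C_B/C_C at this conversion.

6.94

C_A = C_{A0}(1−X) = 1.840 mol·L⁻¹.
Along a PFR/batch, dC_C/dC_A = −r_C/(r_B+r_C) = −k₂/(k₂+k₁·C_A).
Integrating from C_{A0} to C_A: C_C = (0.402/1.25)·ln[(0.402+1.25·2.67)/(0.402+1.25·1.84)] = 0.3216·ln(3.740/2.702) = 0.1046 mol·L⁻¹.
Then C_B = (C_{A0}−C_A) − C_C = 0.8304 − 0.1046 = 0.7258 mol·L⁻¹.
S̃_{B/C} = C_B/C_C = 0.7258/0.1046 = 6.94.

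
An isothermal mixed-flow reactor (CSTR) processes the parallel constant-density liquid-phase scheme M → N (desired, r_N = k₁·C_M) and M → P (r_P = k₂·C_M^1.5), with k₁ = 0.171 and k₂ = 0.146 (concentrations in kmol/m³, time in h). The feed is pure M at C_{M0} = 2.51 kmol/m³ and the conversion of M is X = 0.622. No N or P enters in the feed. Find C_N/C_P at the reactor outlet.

1.20

Exit C_M = C_{M0}(1−X) = 2.51×0.378 = 0.9488 kmol/m³.
A CSTR operates uniformly at the exit composition, giving r_N = 0.1622 and r_P = 0.1349 (each k·C_M^n at C_M = 0.9488).
Overall selectivity = C_N/C_P = r_Nτ/(r_Pτ) = r_N/r_P = 1.20.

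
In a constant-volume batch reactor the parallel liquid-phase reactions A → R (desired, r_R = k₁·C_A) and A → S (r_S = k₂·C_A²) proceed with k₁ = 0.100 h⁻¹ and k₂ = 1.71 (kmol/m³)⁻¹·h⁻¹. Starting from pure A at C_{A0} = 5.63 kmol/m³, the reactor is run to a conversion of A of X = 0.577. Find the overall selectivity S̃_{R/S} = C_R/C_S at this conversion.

0.0155

C_A = C_{A0}(1−X) = 2.381 kmol/m³.
Along a PFR/batch, dC_R/dC_A = −r_R/(r_R+r_S) = −k₁/(k₁+k₂·C_A).
Integrating from C_{A0} to C_A: C_R = (0.100/1.71)·ln[(0.100+1.71·5.63)/(0.100+1.71·2.38)] = 0.05848·ln(9.727/4.172) = 0.04950 kmol/m³.
C_S = (C_{A0}−C_A)−C_R = 3.199 kmol/m³; S̃_{R/S} = 0.04950/3.199 = 0.0155.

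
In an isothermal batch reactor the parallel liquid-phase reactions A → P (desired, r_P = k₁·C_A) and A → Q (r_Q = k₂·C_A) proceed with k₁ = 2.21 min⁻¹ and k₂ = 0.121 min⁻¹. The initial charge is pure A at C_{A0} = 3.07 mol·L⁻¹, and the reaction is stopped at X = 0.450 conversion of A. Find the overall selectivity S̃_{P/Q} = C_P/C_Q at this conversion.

C_A = C_{A0}(1−X) = 1.689 mol·L⁻¹.
Both paths are first order in A, so the instantaneous fraction to P is constant: dC_P/d(−C_A) = k₁/(k₁+k₂) = 0.9481.
C_P = 0.9481·(C_{A0}−C_A) = 0.9481×1.381 = 1.31 mol·L⁻¹.
C_Q = (C_{A0}−C_A)−C_P = 0.07171 mol·L⁻¹; S̃_{P/Q} = 1.310/0.07171 = 18.3.

18.3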